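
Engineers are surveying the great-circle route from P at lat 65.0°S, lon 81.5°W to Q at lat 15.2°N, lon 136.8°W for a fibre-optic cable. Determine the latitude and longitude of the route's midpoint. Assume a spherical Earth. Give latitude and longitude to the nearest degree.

≈ lat 27°S, lon 121°W

From cos δ = sin φ₁ sin φ₂ + cos φ₁ cos φ₂ cos Δλ, the central angle is δ ≈ 1.576 rad (90.3°).
Interpolate at f = 1/2 with slerp weights a = sin((1−f)δ)/sin δ ≈ 0.709, b = sin(fδ)/sin δ ≈ 0.709.
p = a·p₁ + b·p₂ ≈ (-0.454, -0.765, -0.457); φ = arcsin(p_z) ≈ -27.17°, λ = atan2(p_y, p_x) ≈ -120.72°.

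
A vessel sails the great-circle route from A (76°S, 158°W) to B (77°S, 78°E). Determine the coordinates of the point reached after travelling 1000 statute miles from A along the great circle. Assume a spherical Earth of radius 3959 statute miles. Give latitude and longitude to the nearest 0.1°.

≈ (83.3°S, 121.4°E)

Convert each endpoint to a unit vector on the sphere (x = cos φ cos λ, y = cos φ sin λ, z = sin φ).
The central angle between the endpoints is δ = arccos(p₁·p₂) ≈ 0.415 rad (23.8°). The total great-circle distance is δ·R ≈ 0.415 × 3959 ≈ 1644 mi, so the target fraction is f = 1000/1644 ≈ 0.608.
Interpolate at f ≈ 0.608 with slerp weights a = sin((1−f)δ)/sin δ ≈ 0.402, b = sin(fδ)/sin δ ≈ 0.619.
p = a·p₁ + b·p₂ ≈ (-0.061, 0.100, -0.993); φ = arcsin(p_z) ≈ -83.28°, λ = atan2(p_y, p_x) ≈ 121.44°.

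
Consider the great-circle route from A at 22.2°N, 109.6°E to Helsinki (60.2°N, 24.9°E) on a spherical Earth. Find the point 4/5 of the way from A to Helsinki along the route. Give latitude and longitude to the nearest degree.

Write both endpoints as unit vectors p₁, p₂ with components (cos φ cos λ, cos φ sin λ, sin φ).
The central angle between the endpoints is δ = arccos(p₁·p₂) ≈ 1.191 rad (68.3°).
Interpolate at f = 4/5 with slerp weights a = sin((1−f)δ)/sin δ ≈ 0.254, b = sin(fδ)/sin δ ≈ 0.878.
p = a·p₁ + b·p₂ ≈ (0.317, 0.405, 0.858); φ = arcsin(p_z) ≈ 59.05°, λ = atan2(p_y, p_x) ≈ 51.99°.

≈ 59°N, 52°E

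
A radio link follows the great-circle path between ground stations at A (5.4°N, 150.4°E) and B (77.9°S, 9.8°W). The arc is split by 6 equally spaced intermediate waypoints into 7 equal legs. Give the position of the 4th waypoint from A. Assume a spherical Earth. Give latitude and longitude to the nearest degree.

≈ (55°S, 144°E)

Convert each endpoint to a unit vector on the sphere (x = cos φ cos λ, y = cos φ sin λ, z = sin φ).
The central angle between the endpoints is δ = arccos(p₁·p₂) ≈ 1.863 rad (106.8°).
Interpolate at f = 4/7 with slerp weights a = sin((1−f)δ)/sin δ ≈ 0.748, b = sin(fδ)/sin δ ≈ 0.913.
p = a·p₁ + b·p₂ ≈ (-0.459, 0.335, -0.823); φ = arcsin(p_z) ≈ -55.36°, λ = atan2(p_y, p_x) ≈ 143.85°.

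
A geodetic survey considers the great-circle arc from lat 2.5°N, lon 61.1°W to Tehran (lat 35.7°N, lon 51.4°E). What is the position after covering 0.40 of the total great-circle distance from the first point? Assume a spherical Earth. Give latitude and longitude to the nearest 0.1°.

Convert each endpoint to a unit vector on the sphere (x = cos φ cos λ, y = cos φ sin λ, z = sin φ).
The central angle between the endpoints is δ = arccos(p₁·p₂) ≈ 1.860 rad (106.6°).
Interpolate at f = 0.40 with slerp weights a = sin((1−f)δ)/sin δ ≈ 0.937, b = sin(fδ)/sin δ ≈ 0.706.
p = a·p₁ + b·p₂ ≈ (0.810, -0.371, 0.453); φ = arcsin(p_z) ≈ 26.95°, λ = atan2(p_y, p_x) ≈ -24.62°.

≈ lat 26.9°N, lon 24.6°W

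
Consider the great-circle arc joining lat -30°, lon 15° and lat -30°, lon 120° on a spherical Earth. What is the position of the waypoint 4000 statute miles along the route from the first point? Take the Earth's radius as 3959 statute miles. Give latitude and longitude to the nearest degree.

Write both endpoints as unit vectors p₁, p₂ with components (cos φ cos λ, cos φ sin λ, sin φ).
The central angle between the endpoints is δ = arccos(p₁·p₂) ≈ 1.515 rad (86.8°). The total great-circle distance is δ·R ≈ 1.515 × 3959 ≈ 5997 mi, so the target fraction is f = 4000/5997 ≈ 0.667.
Interpolate at f ≈ 0.667 with slerp weights a = sin((1−f)δ)/sin δ ≈ 0.484, b = sin(fδ)/sin δ ≈ 0.848.
p = a·p₁ + b·p₂ ≈ (0.038, 0.745, -0.666); φ = arcsin(p_z) ≈ -41.78°, λ = atan2(p_y, p_x) ≈ 87.11°.

≈ lat -42°, lon 87°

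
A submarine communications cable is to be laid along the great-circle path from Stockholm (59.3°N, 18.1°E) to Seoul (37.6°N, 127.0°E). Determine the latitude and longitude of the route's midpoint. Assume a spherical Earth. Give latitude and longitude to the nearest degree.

≈ 62°N, 89°E

The haversine formula gives a central angle δ ≈ 1.166 rad (66.8°) between the endpoints.
Interpolate at f = 1/2 with slerp weights a = sin((1−f)δ)/sin δ ≈ 0.599, b = sin(fδ)/sin δ ≈ 0.599.
p = a·p₁ + b·p₂ ≈ (0.005, 0.474, 0.881); φ = arcsin(p_z) ≈ 61.70°, λ = atan2(p_y, p_x) ≈ 89.39°.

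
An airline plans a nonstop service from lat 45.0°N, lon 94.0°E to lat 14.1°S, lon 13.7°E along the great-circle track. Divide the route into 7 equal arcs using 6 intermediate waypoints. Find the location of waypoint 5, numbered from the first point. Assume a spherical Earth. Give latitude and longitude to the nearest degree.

Write both endpoints as unit vectors p₁, p₂ with components (cos φ cos λ, cos φ sin λ, sin φ).
The central angle between the endpoints is δ = arccos(p₁·p₂) ≈ 1.628 rad (93.3°).
Interpolate at f = 5/7 with slerp weights a = sin((1−f)δ)/sin δ ≈ 0.449, b = sin(fδ)/sin δ ≈ 0.919.
p = a·p₁ + b·p₂ ≈ (0.844, 0.528, 0.094); φ = arcsin(p_z) ≈ 5.37°, λ = atan2(p_y, p_x) ≈ 32.03°.

≈ lat 5°N, lon 32°E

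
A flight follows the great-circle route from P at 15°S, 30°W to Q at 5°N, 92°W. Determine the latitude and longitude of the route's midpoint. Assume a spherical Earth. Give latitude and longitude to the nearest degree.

≈ 6°S, 62°W

The haversine formula gives a central angle δ ≈ 1.127 rad (64.6°) between the endpoints.
Interpolate at f = 1/2 with slerp weights a = sin((1−f)δ)/sin δ ≈ 0.591, b = sin(fδ)/sin δ ≈ 0.591.
p = a·p₁ + b·p₂ ≈ (0.474, -0.875, -0.102); φ = arcsin(p_z) ≈ -5.83°, λ = atan2(p_y, p_x) ≈ -61.53°.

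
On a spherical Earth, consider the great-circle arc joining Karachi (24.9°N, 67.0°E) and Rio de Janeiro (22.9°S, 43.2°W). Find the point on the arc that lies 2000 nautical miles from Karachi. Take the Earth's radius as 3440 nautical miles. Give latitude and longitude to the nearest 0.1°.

Convert each endpoint to a unit vector on the sphere (x = cos φ cos λ, y = cos φ sin λ, z = sin φ).
The central angle between the endpoints is δ = arccos(p₁·p₂) ≈ 2.040 rad (116.9°). The total great-circle distance is δ·R ≈ 2.040 × 3440 ≈ 7018 nmi, so the target fraction is f = 2000/7018 ≈ 0.285.
Interpolate at f ≈ 0.285 with slerp weights a = sin((1−f)δ)/sin δ ≈ 1.114, b = sin(fδ)/sin δ ≈ 0.616.
p = a·p₁ + b·p₂ ≈ (0.808, 0.542, 0.230); φ = arcsin(p_z) ≈ 13.27°, λ = atan2(p_y, p_x) ≈ 33.84°.

≈ (13.3°N, 33.8°E)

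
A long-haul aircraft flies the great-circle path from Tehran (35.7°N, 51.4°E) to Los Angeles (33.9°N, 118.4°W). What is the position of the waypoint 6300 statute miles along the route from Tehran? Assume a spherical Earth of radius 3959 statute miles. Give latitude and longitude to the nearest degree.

From cos δ = sin φ₁ sin φ₂ + cos φ₁ cos φ₂ cos Δλ, the central angle is δ ≈ 1.916 rad (109.8°). The total great-circle distance is δ·R ≈ 1.916 × 3959 ≈ 7583 mi, so the target fraction is f = 6300/7583 ≈ 0.831.
Interpolate at f ≈ 0.831 with slerp weights a = sin((1−f)δ)/sin δ ≈ 0.338, b = sin(fδ)/sin δ ≈ 1.062.
p = a·p₁ + b·p₂ ≈ (-0.248, -0.561, 0.790); φ = arcsin(p_z) ≈ 52.18°, λ = atan2(p_y, p_x) ≈ -113.85°.

≈ 52°N, 114°W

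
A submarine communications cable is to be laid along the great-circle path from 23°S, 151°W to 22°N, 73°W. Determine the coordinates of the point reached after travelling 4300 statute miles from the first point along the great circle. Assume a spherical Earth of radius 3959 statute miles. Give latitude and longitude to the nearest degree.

≈ 9°N, 97°W

The haversine formula gives a central angle δ ≈ 1.540 rad (88.2°) between the endpoints. The total great-circle distance is δ·R ≈ 1.540 × 3959 ≈ 6096 mi, so the target fraction is f = 4300/6096 ≈ 0.705.
Interpolate at f ≈ 0.705 with slerp weights a = sin((1−f)δ)/sin δ ≈ 0.438, b = sin(fδ)/sin δ ≈ 0.885.
p = a·p₁ + b·p₂ ≈ (-0.113, -0.981, 0.160); φ = arcsin(p_z) ≈ 9.23°, λ = atan2(p_y, p_x) ≈ -96.57°.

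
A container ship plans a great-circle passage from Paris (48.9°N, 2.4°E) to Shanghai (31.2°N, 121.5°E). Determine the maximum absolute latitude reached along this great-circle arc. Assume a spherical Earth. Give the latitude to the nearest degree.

The great circle lies in the plane with unit normal n̂ = (p₁ × p₂)/|p₁ × p₂|.
Here n̂_z ≈ +0.495; the vertex latitude is φ_max = arccos|n̂_z| ≈ 60.3°.

≈ 60°N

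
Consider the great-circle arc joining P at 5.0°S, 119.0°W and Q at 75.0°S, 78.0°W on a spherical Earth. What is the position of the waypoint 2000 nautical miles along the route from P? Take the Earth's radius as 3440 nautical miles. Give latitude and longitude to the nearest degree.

≈ 38°S, 112°W

Write both endpoints as unit vectors p₁, p₂ with components (cos φ cos λ, cos φ sin λ, sin φ).
The central angle between the endpoints is δ = arccos(p₁·p₂) ≈ 1.288 rad (73.8°). The total great-circle distance is δ·R ≈ 1.288 × 3440 ≈ 4432 nmi, so the target fraction is f = 2000/4432 ≈ 0.451.
Interpolate at f ≈ 0.451 with slerp weights a = sin((1−f)δ)/sin δ ≈ 0.676, b = sin(fδ)/sin δ ≈ 0.572.
p = a·p₁ + b·p₂ ≈ (-0.296, -0.734, -0.611); φ = arcsin(p_z) ≈ -37.68°, λ = atan2(p_y, p_x) ≈ -111.95°.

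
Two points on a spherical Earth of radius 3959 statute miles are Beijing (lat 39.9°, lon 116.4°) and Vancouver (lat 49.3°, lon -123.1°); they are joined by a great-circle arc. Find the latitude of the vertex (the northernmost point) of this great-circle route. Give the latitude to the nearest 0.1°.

The great circle lies in the plane with unit normal n̂ = (p₁ × p₂)/|p₁ × p₂|.
Here n̂_z ≈ +0.443; the vertex latitude is φ_max = arccos|n̂_z| ≈ 63.7°.
Check via Clairaut: cos φ_max = |cos φ₁| · sin C = cos(39.9°)·sin(35.3°) ≈ 0.443, again giving ≈ 63.7°.

≈ 63.7°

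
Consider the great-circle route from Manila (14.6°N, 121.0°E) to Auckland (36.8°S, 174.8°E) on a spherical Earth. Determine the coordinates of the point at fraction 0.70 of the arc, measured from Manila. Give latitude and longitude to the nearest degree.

≈ 23°S, 156°E

From cos δ = sin φ₁ sin φ₂ + cos φ₁ cos φ₂ cos Δλ, the central angle is δ ≈ 1.259 rad (72.1°).
Interpolate at f = 0.70 with slerp weights a = sin((1−f)δ)/sin δ ≈ 0.387, b = sin(fδ)/sin δ ≈ 0.811.
p = a·p₁ + b·p₂ ≈ (-0.840, 0.380, -0.388); φ = arcsin(p_z) ≈ -22.83°, λ = atan2(p_y, p_x) ≈ 155.63°.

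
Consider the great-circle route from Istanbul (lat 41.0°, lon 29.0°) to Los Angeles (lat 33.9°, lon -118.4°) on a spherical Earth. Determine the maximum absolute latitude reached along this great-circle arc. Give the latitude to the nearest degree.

≈ 70°

The great circle lies in the plane with unit normal n̂ = (p₁ × p₂)/|p₁ × p₂|.
Here n̂_z ≈ -0.342; the vertex latitude is φ_max = arccos|n̂_z| ≈ 70.0°.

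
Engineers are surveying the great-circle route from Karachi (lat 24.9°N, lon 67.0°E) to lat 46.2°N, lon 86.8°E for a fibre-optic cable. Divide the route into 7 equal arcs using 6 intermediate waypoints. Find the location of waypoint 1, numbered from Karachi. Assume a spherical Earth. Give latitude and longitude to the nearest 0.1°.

Convert each endpoint to a unit vector on the sphere (x = cos φ cos λ, y = cos φ sin λ, z = sin φ).
The central angle between the endpoints is δ = arccos(p₁·p₂) ≈ 0.463 rad (26.5°).
Interpolate at f = 1/7 with slerp weights a = sin((1−f)δ)/sin δ ≈ 0.865, b = sin(fδ)/sin δ ≈ 0.148.
p = a·p₁ + b·p₂ ≈ (0.312, 0.825, 0.471); φ = arcsin(p_z) ≈ 28.11°, λ = atan2(p_y, p_x) ≈ 69.25°.

≈ lat 28.1°N, lon 69.3°E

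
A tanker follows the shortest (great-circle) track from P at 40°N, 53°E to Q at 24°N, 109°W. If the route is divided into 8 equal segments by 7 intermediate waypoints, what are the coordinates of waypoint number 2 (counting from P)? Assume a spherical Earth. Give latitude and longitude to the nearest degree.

From cos δ = sin φ₁ sin φ₂ + cos φ₁ cos φ₂ cos Δλ, the central angle is δ ≈ 1.987 rad (113.8°).
Interpolate at f = 2/8 with slerp weights a = sin((1−f)δ)/sin δ ≈ 1.090, b = sin(fδ)/sin δ ≈ 0.521.
p = a·p₁ + b·p₂ ≈ (0.347, 0.217, 0.912); φ = arcsin(p_z) ≈ 65.83°, λ = atan2(p_y, p_x) ≈ 31.95°.

≈ 66°N, 32°E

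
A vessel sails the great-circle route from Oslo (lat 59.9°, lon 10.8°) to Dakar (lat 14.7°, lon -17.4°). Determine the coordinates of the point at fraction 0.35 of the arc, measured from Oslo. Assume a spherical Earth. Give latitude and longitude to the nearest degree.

Write both endpoints as unit vectors p₁, p₂ with components (cos φ cos λ, cos φ sin λ, sin φ).
The central angle between the endpoints is δ = arccos(p₁·p₂) ≈ 0.867 rad (49.7°).
Interpolate at f = 0.35 with slerp weights a = sin((1−f)δ)/sin δ ≈ 0.701, b = sin(fδ)/sin δ ≈ 0.392.
p = a·p₁ + b·p₂ ≈ (0.707, -0.048, 0.706); φ = arcsin(p_z) ≈ 44.88°, λ = atan2(p_y, p_x) ≈ -3.85°.

≈ lat 45°, lon -4°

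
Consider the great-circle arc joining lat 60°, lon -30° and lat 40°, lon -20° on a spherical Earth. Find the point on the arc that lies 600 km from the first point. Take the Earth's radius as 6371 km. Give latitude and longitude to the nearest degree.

Convert each endpoint to a unit vector on the sphere (x = cos φ cos λ, y = cos φ sin λ, z = sin φ).
The central angle between the endpoints is δ = arccos(p₁·p₂) ≈ 0.366 rad (21.0°). The total great-circle distance is δ·R ≈ 0.366 × 6371 ≈ 2330 km, so the target fraction is f = 600/2330 ≈ 0.258.
Interpolate at f ≈ 0.258 with slerp weights a = sin((1−f)δ)/sin δ ≈ 0.750, b = sin(fδ)/sin δ ≈ 0.263.
p = a·p₁ + b·p₂ ≈ (0.514, -0.256, 0.819); φ = arcsin(p_z) ≈ 54.94°, λ = atan2(p_y, p_x) ≈ -26.51°.

≈ lat 55°, lon -27°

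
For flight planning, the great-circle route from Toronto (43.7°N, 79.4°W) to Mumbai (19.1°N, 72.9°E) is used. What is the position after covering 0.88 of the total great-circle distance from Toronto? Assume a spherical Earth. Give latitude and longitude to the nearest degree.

≈ (32°N, 67°E)

Convert each endpoint to a unit vector on the sphere (x = cos φ cos λ, y = cos φ sin λ, z = sin φ).
The central angle between the endpoints is δ = arccos(p₁·p₂) ≈ 1.959 rad (112.3°).
Interpolate at f = 0.88 with slerp weights a = sin((1−f)δ)/sin δ ≈ 0.252, b = sin(fδ)/sin δ ≈ 1.068.
p = a·p₁ + b·p₂ ≈ (0.330, 0.786, 0.523); φ = arcsin(p_z) ≈ 31.56°, λ = atan2(p_y, p_x) ≈ 67.20°.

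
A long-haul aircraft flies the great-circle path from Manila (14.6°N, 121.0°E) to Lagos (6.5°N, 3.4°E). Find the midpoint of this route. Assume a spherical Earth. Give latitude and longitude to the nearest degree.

≈ 20°N, 61°E

Write both endpoints as unit vectors p₁, p₂ with components (cos φ cos λ, cos φ sin λ, sin φ).
The central angle between the endpoints is δ = arccos(p₁·p₂) ≈ 2.001 rad (114.6°).
Interpolate at f = 1/2 with slerp weights a = sin((1−f)δ)/sin δ ≈ 0.926, b = sin(fδ)/sin δ ≈ 0.926.
p = a·p₁ + b·p₂ ≈ (0.457, 0.823, 0.338); φ = arcsin(p_z) ≈ 19.77°, λ = atan2(p_y, p_x) ≈ 60.95°.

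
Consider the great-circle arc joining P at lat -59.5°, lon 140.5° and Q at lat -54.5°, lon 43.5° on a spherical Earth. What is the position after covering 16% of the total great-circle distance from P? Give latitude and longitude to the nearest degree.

≈ lat -64°, lon 127°

From cos δ = sin φ₁ sin φ₂ + cos φ₁ cos φ₂ cos Δλ, the central angle is δ ≈ 0.843 rad (48.3°).
Interpolate at f = 0.16 with slerp weights a = sin((1−f)δ)/sin δ ≈ 0.871, b = sin(fδ)/sin δ ≈ 0.180.
p = a·p₁ + b·p₂ ≈ (-0.265, 0.353, -0.897); φ = arcsin(p_z) ≈ -63.79°, λ = atan2(p_y, p_x) ≈ 126.91°.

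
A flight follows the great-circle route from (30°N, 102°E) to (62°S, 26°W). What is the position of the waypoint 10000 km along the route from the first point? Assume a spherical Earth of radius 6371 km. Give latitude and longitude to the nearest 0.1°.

Write both endpoints as unit vectors p₁, p₂ with components (cos φ cos λ, cos φ sin λ, sin φ).
The central angle between the endpoints is δ = arccos(p₁·p₂) ≈ 2.335 rad (133.8°). The total great-circle distance is δ·R ≈ 2.335 × 6371 ≈ 14875 km, so the target fraction is f = 10000/14875 ≈ 0.672.
Interpolate at f ≈ 0.672 with slerp weights a = sin((1−f)δ)/sin δ ≈ 0.959, b = sin(fδ)/sin δ ≈ 1.385.
p = a·p₁ + b·p₂ ≈ (0.412, 0.528, -0.743); φ = arcsin(p_z) ≈ -48.00°, λ = atan2(p_y, p_x) ≈ 52.04°.

≈ (48.0°S, 52.0°E)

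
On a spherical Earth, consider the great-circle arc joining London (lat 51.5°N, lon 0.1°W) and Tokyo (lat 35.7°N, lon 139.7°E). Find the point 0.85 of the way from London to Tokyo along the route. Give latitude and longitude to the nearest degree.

Convert each endpoint to a unit vector on the sphere (x = cos φ cos λ, y = cos φ sin λ, z = sin φ).
The central angle between the endpoints is δ = arccos(p₁·p₂) ≈ 1.500 rad (86.0°).
Interpolate at f = 0.85 with slerp weights a = sin((1−f)δ)/sin δ ≈ 0.224, b = sin(fδ)/sin δ ≈ 0.959.
p = a·p₁ + b·p₂ ≈ (-0.455, 0.503, 0.735); φ = arcsin(p_z) ≈ 47.28°, λ = atan2(p_y, p_x) ≈ 132.09°.

≈ lat 47°N, lon 132°E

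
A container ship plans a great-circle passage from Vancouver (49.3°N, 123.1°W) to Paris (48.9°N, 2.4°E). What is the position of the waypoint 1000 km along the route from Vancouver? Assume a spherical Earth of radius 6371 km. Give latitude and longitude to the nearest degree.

≈ (56°N, 114°W)

Convert each endpoint to a unit vector on the sphere (x = cos φ cos λ, y = cos φ sin λ, z = sin φ).
The central angle between the endpoints is δ = arccos(p₁·p₂) ≈ 1.243 rad (71.2°). The total great-circle distance is δ·R ≈ 1.243 × 6371 ≈ 7916 km, so the target fraction is f = 1000/7916 ≈ 0.126.
Interpolate at f ≈ 0.126 with slerp weights a = sin((1−f)δ)/sin δ ≈ 0.934, b = sin(fδ)/sin δ ≈ 0.165.
p = a·p₁ + b·p₂ ≈ (-0.224, -0.506, 0.833); φ = arcsin(p_z) ≈ 56.40°, λ = atan2(p_y, p_x) ≈ -113.91°.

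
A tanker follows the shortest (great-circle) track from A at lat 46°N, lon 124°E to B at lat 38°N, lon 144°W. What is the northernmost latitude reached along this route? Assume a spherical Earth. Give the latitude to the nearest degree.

≈ 53°N

The great circle lies in the plane with unit normal n̂ = (p₁ × p₂)/|p₁ × p₂|.
Here n̂_z ≈ +0.604; the vertex latitude is φ_max = arccos|n̂_z| ≈ 52.8°.
Check via Clairaut: cos φ_max = |cos φ₁| · sin C = cos(46.0°)·sin(60.4°) ≈ 0.604, again giving ≈ 52.8°.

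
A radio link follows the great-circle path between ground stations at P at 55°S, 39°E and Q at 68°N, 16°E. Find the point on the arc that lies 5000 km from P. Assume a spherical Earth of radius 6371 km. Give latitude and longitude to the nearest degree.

Write both endpoints as unit vectors p₁, p₂ with components (cos φ cos λ, cos φ sin λ, sin φ).
The central angle between the endpoints is δ = arccos(p₁·p₂) ≈ 2.167 rad (124.2°). The total great-circle distance is δ·R ≈ 2.167 × 6371 ≈ 13808 km, so the target fraction is f = 5000/13808 ≈ 0.362.
Interpolate at f ≈ 0.362 with slerp weights a = sin((1−f)δ)/sin δ ≈ 1.187, b = sin(fδ)/sin δ ≈ 0.854.
p = a·p₁ + b·p₂ ≈ (0.837, 0.517, -0.181); φ = arcsin(p_z) ≈ -10.41°, λ = atan2(p_y, p_x) ≈ 31.70°.

≈ 10°S, 32°E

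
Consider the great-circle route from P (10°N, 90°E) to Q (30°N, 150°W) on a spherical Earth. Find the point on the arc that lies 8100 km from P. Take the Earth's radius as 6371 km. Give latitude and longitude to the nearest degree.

≈ (38°N, 166°E)

Write both endpoints as unit vectors p₁, p₂ with components (cos φ cos λ, cos φ sin λ, sin φ).
The central angle between the endpoints is δ = arccos(p₁·p₂) ≈ 1.917 rad (109.9°). The total great-circle distance is δ·R ≈ 1.917 × 6371 ≈ 12215 km, so the target fraction is f = 8100/12215 ≈ 0.663.
Interpolate at f ≈ 0.663 with slerp weights a = sin((1−f)δ)/sin δ ≈ 0.640, b = sin(fδ)/sin δ ≈ 1.016.
p = a·p₁ + b·p₂ ≈ (-0.762, 0.190, 0.619); φ = arcsin(p_z) ≈ 38.25°, λ = atan2(p_y, p_x) ≈ 165.97°.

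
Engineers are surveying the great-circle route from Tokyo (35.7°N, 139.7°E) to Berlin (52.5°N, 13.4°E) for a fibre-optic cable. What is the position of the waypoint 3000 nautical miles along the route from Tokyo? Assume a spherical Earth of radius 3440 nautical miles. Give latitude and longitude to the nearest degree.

The haversine formula gives a central angle δ ≈ 1.400 rad (80.2°) between the endpoints. The total great-circle distance is δ·R ≈ 1.400 × 3440 ≈ 4815 nmi, so the target fraction is f = 3000/4815 ≈ 0.623.
Interpolate at f ≈ 0.623 with slerp weights a = sin((1−f)δ)/sin δ ≈ 0.511, b = sin(fδ)/sin δ ≈ 0.777.
p = a·p₁ + b·p₂ ≈ (0.144, 0.378, 0.915); φ = arcsin(p_z) ≈ 66.15°, λ = atan2(p_y, p_x) ≈ 69.18°.

≈ (66°N, 69°E)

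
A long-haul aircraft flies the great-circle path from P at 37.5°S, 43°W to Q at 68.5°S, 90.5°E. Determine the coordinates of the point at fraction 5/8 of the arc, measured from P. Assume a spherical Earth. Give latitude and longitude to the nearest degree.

Write both endpoints as unit vectors p₁, p₂ with components (cos φ cos λ, cos φ sin λ, sin φ).
The central angle between the endpoints is δ = arccos(p₁·p₂) ≈ 1.196 rad (68.5°).
Interpolate at f = 5/8 with slerp weights a = sin((1−f)δ)/sin δ ≈ 0.466, b = sin(fδ)/sin δ ≈ 0.730.
p = a·p₁ + b·p₂ ≈ (0.268, 0.016, -0.963); φ = arcsin(p_z) ≈ -74.43°, λ = atan2(p_y, p_x) ≈ 3.33°.

≈ 74°S, 3°E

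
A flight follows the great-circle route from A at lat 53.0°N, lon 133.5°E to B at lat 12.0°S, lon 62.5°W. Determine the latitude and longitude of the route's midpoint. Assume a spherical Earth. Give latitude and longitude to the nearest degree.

≈ lat 54°N, lon 85°W

Convert each endpoint to a unit vector on the sphere (x = cos φ cos λ, y = cos φ sin λ, z = sin φ).
The central angle between the endpoints is δ = arccos(p₁·p₂) ≈ 2.392 rad (137.0°).
Interpolate at f = 1/2 with slerp weights a = sin((1−f)δ)/sin δ ≈ 1.366, b = sin(fδ)/sin δ ≈ 1.366.
p = a·p₁ + b·p₂ ≈ (0.051, -0.589, 0.807); φ = arcsin(p_z) ≈ 53.78°, λ = atan2(p_y, p_x) ≈ -85.04°.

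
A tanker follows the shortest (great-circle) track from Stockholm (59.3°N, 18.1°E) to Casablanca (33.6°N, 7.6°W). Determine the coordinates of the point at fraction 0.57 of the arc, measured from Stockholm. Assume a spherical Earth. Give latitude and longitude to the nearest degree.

Write both endpoints as unit vectors p₁, p₂ with components (cos φ cos λ, cos φ sin λ, sin φ).
The central angle between the endpoints is δ = arccos(p₁·p₂) ≈ 0.537 rad (30.8°).
Interpolate at f = 0.57 with slerp weights a = sin((1−f)δ)/sin δ ≈ 0.447, b = sin(fδ)/sin δ ≈ 0.589.
p = a·p₁ + b·p₂ ≈ (0.703, 0.006, 0.711); φ = arcsin(p_z) ≈ 45.29°, λ = atan2(p_y, p_x) ≈ 0.49°.

≈ (45°N, 0°E)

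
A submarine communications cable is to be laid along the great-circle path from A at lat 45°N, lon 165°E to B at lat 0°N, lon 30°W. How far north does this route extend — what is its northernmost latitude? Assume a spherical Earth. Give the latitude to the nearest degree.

≈ 75°N

The great circle lies in the plane with unit normal n̂ = (p₁ × p₂)/|p₁ × p₂|.
Here n̂_z ≈ +0.251; the vertex latitude is φ_max = arccos|n̂_z| ≈ 75.5°.
Check via Clairaut: cos φ_max = |cos φ₁| · sin C = cos(45.0°)·sin(20.8°) ≈ 0.251, again giving ≈ 75.5°.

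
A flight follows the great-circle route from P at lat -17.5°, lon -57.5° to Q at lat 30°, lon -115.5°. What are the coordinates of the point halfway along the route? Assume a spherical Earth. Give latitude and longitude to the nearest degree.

≈ lat 7°, lon -85°

Write both endpoints as unit vectors p₁, p₂ with components (cos φ cos λ, cos φ sin λ, sin φ).
The central angle between the endpoints is δ = arccos(p₁·p₂) ≈ 1.279 rad (73.3°).
Interpolate at f = 1/2 with slerp weights a = sin((1−f)δ)/sin δ ≈ 0.623, b = sin(fδ)/sin δ ≈ 0.623.
p = a·p₁ + b·p₂ ≈ (0.087, -0.988, 0.124); φ = arcsin(p_z) ≈ 7.13°, λ = atan2(p_y, p_x) ≈ -84.97°.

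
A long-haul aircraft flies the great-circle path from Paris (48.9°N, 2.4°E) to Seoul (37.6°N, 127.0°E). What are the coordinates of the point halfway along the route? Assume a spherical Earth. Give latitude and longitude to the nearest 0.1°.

≈ 63.4°N, 74.8°E

Write both endpoints as unit vectors p₁, p₂ with components (cos φ cos λ, cos φ sin λ, sin φ).
The central angle between the endpoints is δ = arccos(p₁·p₂) ≈ 1.406 rad (80.6°).
Interpolate at f = 1/2 with slerp weights a = sin((1−f)δ)/sin δ ≈ 0.655, b = sin(fδ)/sin δ ≈ 0.655.
p = a·p₁ + b·p₂ ≈ (0.118, 0.433, 0.894); φ = arcsin(p_z) ≈ 63.35°, λ = atan2(p_y, p_x) ≈ 74.75°.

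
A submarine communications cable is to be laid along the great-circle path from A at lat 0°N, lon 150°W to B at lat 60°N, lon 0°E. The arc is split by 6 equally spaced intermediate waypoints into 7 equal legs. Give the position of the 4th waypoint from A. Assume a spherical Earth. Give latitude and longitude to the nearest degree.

≈ lat 61°N, lon 118°W

Convert each endpoint to a unit vector on the sphere (x = cos φ cos λ, y = cos φ sin λ, z = sin φ).
The central angle between the endpoints is δ = arccos(p₁·p₂) ≈ 2.019 rad (115.7°).
Interpolate at f = 4/7 with slerp weights a = sin((1−f)δ)/sin δ ≈ 0.844, b = sin(fδ)/sin δ ≈ 1.014.
p = a·p₁ + b·p₂ ≈ (-0.224, -0.422, 0.878); φ = arcsin(p_z) ≈ 61.44°, λ = atan2(p_y, p_x) ≈ -117.97°.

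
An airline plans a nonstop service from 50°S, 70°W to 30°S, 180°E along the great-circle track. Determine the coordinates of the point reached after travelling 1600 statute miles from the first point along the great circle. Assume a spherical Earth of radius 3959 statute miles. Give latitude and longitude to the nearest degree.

≈ 58°S, 108°W

Write both endpoints as unit vectors p₁, p₂ with components (cos φ cos λ, cos φ sin λ, sin φ).
The central angle between the endpoints is δ = arccos(p₁·p₂) ≈ 1.377 rad (78.9°). The total great-circle distance is δ·R ≈ 1.377 × 3959 ≈ 5451 mi, so the target fraction is f = 1600/5451 ≈ 0.294.
Interpolate at f ≈ 0.294 with slerp weights a = sin((1−f)δ)/sin δ ≈ 0.842, b = sin(fδ)/sin δ ≈ 0.401.
p = a·p₁ + b·p₂ ≈ (-0.162, -0.509, -0.846); φ = arcsin(p_z) ≈ -57.73°, λ = atan2(p_y, p_x) ≈ -107.65°.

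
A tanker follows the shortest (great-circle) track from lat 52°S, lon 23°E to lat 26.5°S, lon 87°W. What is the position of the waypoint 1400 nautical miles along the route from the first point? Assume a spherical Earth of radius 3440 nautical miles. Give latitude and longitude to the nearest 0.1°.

Write both endpoints as unit vectors p₁, p₂ with components (cos φ cos λ, cos φ sin λ, sin φ).
The central angle between the endpoints is δ = arccos(p₁·p₂) ≈ 1.407 rad (80.6°). The total great-circle distance is δ·R ≈ 1.407 × 3440 ≈ 4840 nmi, so the target fraction is f = 1400/4840 ≈ 0.289.
Interpolate at f ≈ 0.289 with slerp weights a = sin((1−f)δ)/sin δ ≈ 0.853, b = sin(fδ)/sin δ ≈ 0.401.
p = a·p₁ + b·p₂ ≈ (0.502, -0.153, -0.851); φ = arcsin(p_z) ≈ -58.33°, λ = atan2(p_y, p_x) ≈ -16.99°.

≈ lat 58.3°S, lon 17.0°W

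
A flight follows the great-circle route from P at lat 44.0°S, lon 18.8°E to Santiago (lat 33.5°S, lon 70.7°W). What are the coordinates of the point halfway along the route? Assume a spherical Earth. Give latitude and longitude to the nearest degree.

Write both endpoints as unit vectors p₁, p₂ with components (cos φ cos λ, cos φ sin λ, sin φ).
The central angle between the endpoints is δ = arccos(p₁·p₂) ≈ 1.172 rad (67.1°).
Interpolate at f = 1/2 with slerp weights a = sin((1−f)δ)/sin δ ≈ 0.600, b = sin(fδ)/sin δ ≈ 0.600.
p = a·p₁ + b·p₂ ≈ (0.574, -0.333, -0.748); φ = arcsin(p_z) ≈ -48.42°, λ = atan2(p_y, p_x) ≈ -30.13°.

≈ lat 48°S, lon 30°W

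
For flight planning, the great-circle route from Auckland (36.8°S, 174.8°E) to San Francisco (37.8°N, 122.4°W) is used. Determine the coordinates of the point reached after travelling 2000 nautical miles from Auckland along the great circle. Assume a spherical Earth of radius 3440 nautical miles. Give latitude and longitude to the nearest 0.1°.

≈ 10.9°S, 162.0°W

From cos δ = sin φ₁ sin φ₂ + cos φ₁ cos φ₂ cos Δλ, the central angle is δ ≈ 1.649 rad (94.5°). The total great-circle distance is δ·R ≈ 1.649 × 3440 ≈ 5672 nmi, so the target fraction is f = 2000/5672 ≈ 0.353.
Interpolate at f ≈ 0.353 with slerp weights a = sin((1−f)δ)/sin δ ≈ 0.879, b = sin(fδ)/sin δ ≈ 0.551.
p = a·p₁ + b·p₂ ≈ (-0.934, -0.304, -0.189); φ = arcsin(p_z) ≈ -10.88°, λ = atan2(p_y, p_x) ≈ -161.98°.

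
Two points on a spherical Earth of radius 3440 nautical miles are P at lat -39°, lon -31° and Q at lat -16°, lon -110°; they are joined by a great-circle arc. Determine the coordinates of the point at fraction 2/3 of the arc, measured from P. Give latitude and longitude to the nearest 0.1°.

Convert each endpoint to a unit vector on the sphere (x = cos φ cos λ, y = cos φ sin λ, z = sin φ).
The central angle between the endpoints is δ = arccos(p₁·p₂) ≈ 1.249 rad (71.6°).
Interpolate at f = 2/3 with slerp weights a = sin((1−f)δ)/sin δ ≈ 0.426, b = sin(fδ)/sin δ ≈ 0.780.
p = a·p₁ + b·p₂ ≈ (0.028, -0.875, -0.483); φ = arcsin(p_z) ≈ -28.90°, λ = atan2(p_y, p_x) ≈ -88.19°.

≈ lat -28.9°, lon -88.2°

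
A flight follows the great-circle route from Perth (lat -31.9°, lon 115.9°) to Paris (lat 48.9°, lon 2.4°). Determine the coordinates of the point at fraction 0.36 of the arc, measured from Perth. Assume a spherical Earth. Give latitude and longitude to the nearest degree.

Convert each endpoint to a unit vector on the sphere (x = cos φ cos λ, y = cos φ sin λ, z = sin φ).
The central angle between the endpoints is δ = arccos(p₁·p₂) ≈ 2.240 rad (128.4°).
Interpolate at f = 0.36 with slerp weights a = sin((1−f)δ)/sin δ ≈ 1.264, b = sin(fδ)/sin δ ≈ 0.921.
p = a·p₁ + b·p₂ ≈ (0.136, 0.990, 0.026); φ = arcsin(p_z) ≈ 1.50°, λ = atan2(p_y, p_x) ≈ 82.17°.

≈ lat 1°, lon 82°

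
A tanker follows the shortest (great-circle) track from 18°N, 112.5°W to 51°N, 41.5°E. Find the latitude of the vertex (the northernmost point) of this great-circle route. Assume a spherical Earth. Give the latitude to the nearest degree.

The great circle lies in the plane with unit normal n̂ = (p₁ × p₂)/|p₁ × p₂|.
Here n̂_z ≈ +0.275; the vertex latitude is φ_max = arccos|n̂_z| ≈ 74.0°.
Check via Clairaut: cos φ_max = |cos φ₁| · sin C = cos(18.0°)·sin(16.8°) ≈ 0.275, again giving ≈ 74.0°.

≈ 74°N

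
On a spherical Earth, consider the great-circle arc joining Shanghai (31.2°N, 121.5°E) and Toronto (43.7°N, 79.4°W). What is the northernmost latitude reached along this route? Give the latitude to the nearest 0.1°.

≈ 76.9°N

The great circle lies in the plane with unit normal n̂ = (p₁ × p₂)/|p₁ × p₂|.
Here n̂_z ≈ +0.226; the vertex latitude is φ_max = arccos|n̂_z| ≈ 76.9°.
Check via Clairaut: cos φ_max = |cos φ₁| · sin C = cos(31.2°)·sin(15.3°) ≈ 0.226, again giving ≈ 76.9°.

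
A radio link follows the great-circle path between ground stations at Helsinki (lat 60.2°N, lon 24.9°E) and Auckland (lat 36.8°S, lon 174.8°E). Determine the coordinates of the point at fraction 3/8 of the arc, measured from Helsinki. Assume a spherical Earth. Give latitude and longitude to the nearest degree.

≈ lat 47°N, lon 128°E

The haversine formula gives a central angle δ ≈ 2.614 rad (149.8°) between the endpoints.
Interpolate at f = 3/8 with slerp weights a = sin((1−f)δ)/sin δ ≈ 1.983, b = sin(fδ)/sin δ ≈ 1.650.
p = a·p₁ + b·p₂ ≈ (-0.422, 0.535, 0.732); φ = arcsin(p_z) ≈ 47.06°, λ = atan2(p_y, p_x) ≈ 128.30°.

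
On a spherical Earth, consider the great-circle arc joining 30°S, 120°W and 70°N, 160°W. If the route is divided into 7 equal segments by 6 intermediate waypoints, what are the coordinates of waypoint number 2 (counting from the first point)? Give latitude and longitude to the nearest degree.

≈ 1°S, 126°W

Write both endpoints as unit vectors p₁, p₂ with components (cos φ cos λ, cos φ sin λ, sin φ).
The central angle between the endpoints is δ = arccos(p₁·p₂) ≈ 1.816 rad (104.1°).
Interpolate at f = 2/7 with slerp weights a = sin((1−f)δ)/sin δ ≈ 0.993, b = sin(fδ)/sin δ ≈ 0.511.
p = a·p₁ + b·p₂ ≈ (-0.594, -0.804, -0.016); φ = arcsin(p_z) ≈ -0.91°, λ = atan2(p_y, p_x) ≈ -126.45°.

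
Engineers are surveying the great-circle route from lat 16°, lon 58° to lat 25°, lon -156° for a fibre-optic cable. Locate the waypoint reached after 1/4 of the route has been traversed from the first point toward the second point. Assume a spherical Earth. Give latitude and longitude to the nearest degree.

≈ lat 39°, lon 83°

Write both endpoints as unit vectors p₁, p₂ with components (cos φ cos λ, cos φ sin λ, sin φ).
The central angle between the endpoints is δ = arccos(p₁·p₂) ≈ 2.222 rad (127.3°).
Interpolate at f = 1/4 with slerp weights a = sin((1−f)δ)/sin δ ≈ 1.251, b = sin(fδ)/sin δ ≈ 0.663.
p = a·p₁ + b·p₂ ≈ (0.089, 0.776, 0.625); φ = arcsin(p_z) ≈ 38.68°, λ = atan2(p_y, p_x) ≈ 83.48°.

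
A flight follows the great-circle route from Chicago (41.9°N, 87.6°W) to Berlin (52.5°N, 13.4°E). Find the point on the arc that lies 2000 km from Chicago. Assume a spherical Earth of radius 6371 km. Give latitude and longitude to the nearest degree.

≈ (54°N, 67°W)

From cos δ = sin φ₁ sin φ₂ + cos φ₁ cos φ₂ cos Δλ, the central angle is δ ≈ 1.111 rad (63.7°). The total great-circle distance is δ·R ≈ 1.111 × 6371 ≈ 7081 km, so the target fraction is f = 2000/7081 ≈ 0.282.
Interpolate at f ≈ 0.282 with slerp weights a = sin((1−f)δ)/sin δ ≈ 0.798, b = sin(fδ)/sin δ ≈ 0.345.
p = a·p₁ + b·p₂ ≈ (0.229, -0.545, 0.807); φ = arcsin(p_z) ≈ 53.76°, λ = atan2(p_y, p_x) ≈ -67.22°.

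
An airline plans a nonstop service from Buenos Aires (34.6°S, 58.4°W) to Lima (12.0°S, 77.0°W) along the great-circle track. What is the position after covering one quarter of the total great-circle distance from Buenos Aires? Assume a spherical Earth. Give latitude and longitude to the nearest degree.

≈ 29°S, 64°W

The haversine formula gives a central angle δ ≈ 0.492 rad (28.2°) between the endpoints.
Interpolate at f = 1/4 with slerp weights a = sin((1−f)δ)/sin δ ≈ 0.764, b = sin(fδ)/sin δ ≈ 0.260.
p = a·p₁ + b·p₂ ≈ (0.386, -0.783, -0.488); φ = arcsin(p_z) ≈ -29.18°, λ = atan2(p_y, p_x) ≈ -63.73°.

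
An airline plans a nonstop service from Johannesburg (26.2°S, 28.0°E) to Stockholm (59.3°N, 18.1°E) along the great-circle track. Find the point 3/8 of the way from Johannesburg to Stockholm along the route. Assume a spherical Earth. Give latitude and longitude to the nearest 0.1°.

Write both endpoints as unit vectors p₁, p₂ with components (cos φ cos λ, cos φ sin λ, sin φ).
The central angle between the endpoints is δ = arccos(p₁·p₂) ≈ 1.499 rad (85.9°).
Interpolate at f = 3/8 with slerp weights a = sin((1−f)δ)/sin δ ≈ 0.808, b = sin(fδ)/sin δ ≈ 0.534.
p = a·p₁ + b·p₂ ≈ (0.899, 0.425, 0.103); φ = arcsin(p_z) ≈ 5.90°, λ = atan2(p_y, p_x) ≈ 25.30°.

≈ 5.9°N, 25.3°E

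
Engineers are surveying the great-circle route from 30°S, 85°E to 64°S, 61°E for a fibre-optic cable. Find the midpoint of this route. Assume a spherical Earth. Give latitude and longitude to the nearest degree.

From cos δ = sin φ₁ sin φ₂ + cos φ₁ cos φ₂ cos Δλ, the central angle is δ ≈ 0.650 rad (37.2°).
Interpolate at f = 1/2 with slerp weights a = sin((1−f)δ)/sin δ ≈ 0.528, b = sin(fδ)/sin δ ≈ 0.528.
p = a·p₁ + b·p₂ ≈ (0.152, 0.657, -0.738); φ = arcsin(p_z) ≈ -47.56°, λ = atan2(p_y, p_x) ≈ 76.99°.

≈ 48°S, 77°E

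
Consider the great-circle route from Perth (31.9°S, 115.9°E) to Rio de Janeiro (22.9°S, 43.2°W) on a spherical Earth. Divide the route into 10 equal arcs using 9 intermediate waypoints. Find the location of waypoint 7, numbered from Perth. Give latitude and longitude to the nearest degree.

≈ 56°S, 21°W

Write both endpoints as unit vectors p₁, p₂ with components (cos φ cos λ, cos φ sin λ, sin φ).
The central angle between the endpoints is δ = arccos(p₁·p₂) ≈ 2.123 rad (121.7°).
Interpolate at f = 7/10 with slerp weights a = sin((1−f)δ)/sin δ ≈ 0.699, b = sin(fδ)/sin δ ≈ 1.171.
p = a·p₁ + b·p₂ ≈ (0.527, -0.205, -0.825); φ = arcsin(p_z) ≈ -55.58°, λ = atan2(p_y, p_x) ≈ -21.21°.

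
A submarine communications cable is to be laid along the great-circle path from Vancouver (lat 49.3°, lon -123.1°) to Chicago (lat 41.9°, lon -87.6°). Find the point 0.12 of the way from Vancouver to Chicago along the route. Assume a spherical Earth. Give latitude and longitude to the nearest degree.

Write both endpoints as unit vectors p₁, p₂ with components (cos φ cos λ, cos φ sin λ, sin φ).
The central angle between the endpoints is δ = arccos(p₁·p₂) ≈ 0.448 rad (25.7°).
Interpolate at f = 0.12 with slerp weights a = sin((1−f)δ)/sin δ ≈ 0.887, b = sin(fδ)/sin δ ≈ 0.124.
p = a·p₁ + b·p₂ ≈ (-0.312, -0.577, 0.755); φ = arcsin(p_z) ≈ 49.03°, λ = atan2(p_y, p_x) ≈ -118.41°.

≈ lat 49°, lon -118°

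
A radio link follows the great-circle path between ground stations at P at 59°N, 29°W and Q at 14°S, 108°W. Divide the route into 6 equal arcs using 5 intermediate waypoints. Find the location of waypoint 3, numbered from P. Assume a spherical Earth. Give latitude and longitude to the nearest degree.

≈ 27°N, 83°W

Write both endpoints as unit vectors p₁, p₂ with components (cos φ cos λ, cos φ sin λ, sin φ).
The central angle between the endpoints is δ = arccos(p₁·p₂) ≈ 1.683 rad (96.4°).
Interpolate at f = 3/6 with slerp weights a = sin((1−f)δ)/sin δ ≈ 0.750, b = sin(fδ)/sin δ ≈ 0.750.
p = a·p₁ + b·p₂ ≈ (0.113, -0.880, 0.462); φ = arcsin(p_z) ≈ 27.49°, λ = atan2(p_y, p_x) ≈ -82.68°.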